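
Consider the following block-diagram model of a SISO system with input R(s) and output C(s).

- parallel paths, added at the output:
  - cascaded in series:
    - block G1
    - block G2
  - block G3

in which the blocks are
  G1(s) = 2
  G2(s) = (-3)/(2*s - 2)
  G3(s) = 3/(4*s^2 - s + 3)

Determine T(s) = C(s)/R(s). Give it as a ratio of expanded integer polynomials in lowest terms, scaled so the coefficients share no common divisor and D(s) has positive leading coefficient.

[1] combine G1, G2 in series; result (-3)/(s - 1)
[2] sum the parallel branches (G1*G2), G3 - this is the overall T(s), already in the required normalized form

Answer: (-12*s^2 + 6*s - 12)/(4*s^3 - 5*s^2 + 4*s - 3)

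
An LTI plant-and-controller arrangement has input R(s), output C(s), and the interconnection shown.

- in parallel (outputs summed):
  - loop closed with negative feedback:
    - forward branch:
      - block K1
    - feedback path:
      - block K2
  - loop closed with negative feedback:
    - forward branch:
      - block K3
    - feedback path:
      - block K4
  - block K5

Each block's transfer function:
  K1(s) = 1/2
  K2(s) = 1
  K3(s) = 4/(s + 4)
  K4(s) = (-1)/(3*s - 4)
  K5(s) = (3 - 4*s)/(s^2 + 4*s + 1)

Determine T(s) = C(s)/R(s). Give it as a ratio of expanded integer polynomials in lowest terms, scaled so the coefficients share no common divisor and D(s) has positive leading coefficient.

[1] close the feedback loop around K1, K2: 1/3
[2] reduce the feedback loop with forward K3 and return K4: (12*s - 16)/(3*s^2 + 8*s - 20)
[3] combine [K1/(1+K1*K2)], [K3/(1+K3*K4)], K5 in parallel, which is the overall transfer function T(s) = C(s)/R(s) in lowest terms

Hence the answer: (3*s^4 + 20*s^3 + 42*s^2 + 84*s - 248)/(9*s^4 + 60*s^3 + 45*s^2 - 216*s - 60)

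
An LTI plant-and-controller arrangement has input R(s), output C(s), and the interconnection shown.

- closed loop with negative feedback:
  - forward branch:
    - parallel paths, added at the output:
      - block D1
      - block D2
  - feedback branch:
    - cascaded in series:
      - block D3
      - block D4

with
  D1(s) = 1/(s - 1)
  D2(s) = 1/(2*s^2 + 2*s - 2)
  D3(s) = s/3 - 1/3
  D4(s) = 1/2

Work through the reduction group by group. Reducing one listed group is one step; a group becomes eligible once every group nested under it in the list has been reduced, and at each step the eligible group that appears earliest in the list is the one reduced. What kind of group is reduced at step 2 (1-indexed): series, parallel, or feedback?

Answer: series

Working:
1. reduce the parallel group D1, D2
2. reduce the series chain D3, D4
3. feedback reduction of (D1+D2), (D3*D4)
Step 2 collapses a series group.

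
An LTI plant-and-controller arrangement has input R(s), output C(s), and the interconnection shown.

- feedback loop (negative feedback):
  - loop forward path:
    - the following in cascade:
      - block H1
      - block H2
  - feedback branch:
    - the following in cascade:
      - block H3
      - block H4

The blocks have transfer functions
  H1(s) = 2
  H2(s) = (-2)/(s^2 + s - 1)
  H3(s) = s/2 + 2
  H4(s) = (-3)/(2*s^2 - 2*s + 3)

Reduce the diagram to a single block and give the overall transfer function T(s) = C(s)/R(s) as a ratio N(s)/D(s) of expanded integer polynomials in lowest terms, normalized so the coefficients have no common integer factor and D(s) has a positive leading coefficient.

(1) series reduction of H1, H2, giving (-4)/(s^2 + s - 1)
(2) combine H3, H4 in series, giving (-3*s - 12)/(4*s^2 - 4*s + 6)
(3) feedback reduction of (H1*H2), (H3*H4); the result is T(s) itself (integer coefficients, no common factor, positive leading denominator coefficient)

Final answer: (-8*s^2 + 8*s - 12)/(2*s^4 - s^2 + 11*s + 21)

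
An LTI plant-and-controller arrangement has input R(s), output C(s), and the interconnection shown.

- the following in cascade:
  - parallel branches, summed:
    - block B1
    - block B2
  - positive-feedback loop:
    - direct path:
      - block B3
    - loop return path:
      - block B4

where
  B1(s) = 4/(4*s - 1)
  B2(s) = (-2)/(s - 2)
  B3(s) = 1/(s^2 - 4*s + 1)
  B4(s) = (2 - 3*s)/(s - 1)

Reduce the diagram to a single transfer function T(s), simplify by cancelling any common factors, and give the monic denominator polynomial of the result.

Reducing step by step:

Step 1: parallel reduction of B1, B2, giving (-4*s - 6)/(4*s^2 - 9*s + 2)
Step 2: collapse the loop (B3 forward, B4 return), giving (s - 1)/(s^3 - 5*s^2 + 8*s - 3)
Step 3: series reduction of (B1+B2), [B3/(1-B3*B4)], giving (-4*s^2 - 2*s + 6)/(4*s^5 - 29*s^4 + 79*s^3 - 94*s^2 + 43*s - 6)
The result of step 3 is T(s) in lowest terms. Its denominator has leading coefficient 4; dividing the denominator through by 4 makes it monic.

Answer: s^5 - 29*s^4/4 + 79*s^3/4 - 47*s^2/2 + 43*s/4 - 3/2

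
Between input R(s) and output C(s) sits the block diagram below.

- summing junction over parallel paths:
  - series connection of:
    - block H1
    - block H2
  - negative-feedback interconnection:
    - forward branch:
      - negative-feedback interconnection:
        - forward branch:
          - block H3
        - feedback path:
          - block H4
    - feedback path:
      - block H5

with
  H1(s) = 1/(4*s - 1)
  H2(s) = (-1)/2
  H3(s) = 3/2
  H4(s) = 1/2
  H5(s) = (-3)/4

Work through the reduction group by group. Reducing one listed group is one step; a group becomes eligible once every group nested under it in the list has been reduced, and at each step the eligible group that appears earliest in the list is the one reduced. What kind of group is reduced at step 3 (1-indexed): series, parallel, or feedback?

The answer is feedback.

Reasoning:
[1] cascade H1, H2
[2] collapse the loop (H3 forward, H4 return)
[3] apply the feedback formula to [H3/(1+H3*H4)], H5
[4] add (H1*H2), [[H3/(1+H3*H4)]/(1+[H3/(1+H3*H4)]*H5)] (parallel)
Step 3 collapses a feedback group.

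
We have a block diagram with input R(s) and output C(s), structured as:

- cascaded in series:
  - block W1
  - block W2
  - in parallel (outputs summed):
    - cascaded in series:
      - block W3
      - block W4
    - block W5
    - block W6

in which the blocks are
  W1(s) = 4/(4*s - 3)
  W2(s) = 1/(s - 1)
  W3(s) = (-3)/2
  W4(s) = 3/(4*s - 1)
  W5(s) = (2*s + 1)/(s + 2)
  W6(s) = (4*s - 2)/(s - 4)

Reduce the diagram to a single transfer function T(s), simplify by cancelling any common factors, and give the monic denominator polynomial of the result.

The answer is s^5 - 4*s^4 - 45*s^3/16 + 215*s^2/16 - 73*s/8 + 3/2.

Reasoning:
Step 1. cascade W3, W4 gives (-9)/(8*s - 2)
Step 2. sum the parallel branches (W3*W4), W5, W6 gives (48*s^3 - 29*s^2 - 44*s + 88)/(8*s^3 - 18*s^2 - 60*s + 16)
Step 3. multiply W1, W2, ((W3*W4)+W5+W6) (series) gives (96*s^3 - 58*s^2 - 88*s + 176)/(16*s^5 - 64*s^4 - 45*s^3 + 215*s^2 - 146*s + 24)
The result of step 3 is T(s) in lowest terms. Its denominator has leading coefficient 16; dividing the denominator through by 16 makes it monic.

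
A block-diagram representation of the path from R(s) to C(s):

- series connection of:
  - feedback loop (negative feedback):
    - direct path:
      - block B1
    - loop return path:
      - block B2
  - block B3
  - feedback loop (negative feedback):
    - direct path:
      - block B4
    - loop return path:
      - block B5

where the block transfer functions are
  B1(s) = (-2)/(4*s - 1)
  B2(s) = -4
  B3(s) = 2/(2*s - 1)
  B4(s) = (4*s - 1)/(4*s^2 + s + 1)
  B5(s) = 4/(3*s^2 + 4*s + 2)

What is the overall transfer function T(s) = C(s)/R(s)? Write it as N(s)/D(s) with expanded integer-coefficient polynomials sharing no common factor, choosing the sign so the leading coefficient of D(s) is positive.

Step 1 - apply the feedback formula to B1, B2 gives (-2)/(4*s + 7)
Step 2 - collapse the loop (B4 forward, B5 return) gives (12*s^3 + 13*s^2 + 4*s - 2)/(12*s^4 + 19*s^3 + 15*s^2 + 22*s - 2)
Step 3 - cascade [B1/(1+B1*B2)], B3, [B4/(1+B4*B5)] - this is the overall T(s), already in the required normalized form

Answer: (-48*s^3 - 52*s^2 - 16*s + 8)/(96*s^6 + 272*s^5 + 226*s^4 + 193*s^3 + 99*s^2 - 174*s + 14)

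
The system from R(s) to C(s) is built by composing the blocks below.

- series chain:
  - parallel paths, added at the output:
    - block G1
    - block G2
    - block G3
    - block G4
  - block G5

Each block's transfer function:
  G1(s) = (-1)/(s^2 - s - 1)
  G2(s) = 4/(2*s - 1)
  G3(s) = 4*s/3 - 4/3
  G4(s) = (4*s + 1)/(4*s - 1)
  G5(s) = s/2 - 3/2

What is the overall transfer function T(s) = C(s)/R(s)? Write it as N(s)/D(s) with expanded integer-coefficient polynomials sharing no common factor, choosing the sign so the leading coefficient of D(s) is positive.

(1) combine G1, G2, G3, G4 in parallel, giving (32*s^5 - 64*s^4 + 70*s^3 - 81*s^2 - 33*s + 16)/(24*s^4 - 42*s^3 - 3*s^2 + 15*s - 3)
(2) cascade (G1+G2+G3+G4), G5, which is the overall transfer function T(s) = C(s)/R(s) in lowest terms

Hence the answer: (32*s^6 - 160*s^5 + 262*s^4 - 291*s^3 + 210*s^2 + 115*s - 48)/(48*s^4 - 84*s^3 - 6*s^2 + 30*s - 6)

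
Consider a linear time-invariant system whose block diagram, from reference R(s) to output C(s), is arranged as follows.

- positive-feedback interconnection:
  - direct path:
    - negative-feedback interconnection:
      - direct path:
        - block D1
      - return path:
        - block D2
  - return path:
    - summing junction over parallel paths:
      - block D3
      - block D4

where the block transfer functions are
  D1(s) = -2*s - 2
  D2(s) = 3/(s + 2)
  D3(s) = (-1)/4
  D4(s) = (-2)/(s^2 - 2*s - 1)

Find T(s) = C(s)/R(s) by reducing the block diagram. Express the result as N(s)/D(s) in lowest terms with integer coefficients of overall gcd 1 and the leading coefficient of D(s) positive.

First reduce the diagram to T(s).

Step 1. close the feedback loop around D1, D2: (2*s^2 + 6*s + 4)/(5*s + 4)
Step 2. reduce the parallel group D3, D4: (-s^2 + 2*s - 7)/(4*s^2 - 8*s - 4)
Step 3. reduce the feedback loop with forward [D1/(1+D1*D2)] and return (D3+D4), giving the overall T(s)

Answer: (4*s^4 + 4*s^3 - 20*s^2 - 28*s - 8)/(s^4 + 11*s^3 - 9*s^2 - 9*s + 6)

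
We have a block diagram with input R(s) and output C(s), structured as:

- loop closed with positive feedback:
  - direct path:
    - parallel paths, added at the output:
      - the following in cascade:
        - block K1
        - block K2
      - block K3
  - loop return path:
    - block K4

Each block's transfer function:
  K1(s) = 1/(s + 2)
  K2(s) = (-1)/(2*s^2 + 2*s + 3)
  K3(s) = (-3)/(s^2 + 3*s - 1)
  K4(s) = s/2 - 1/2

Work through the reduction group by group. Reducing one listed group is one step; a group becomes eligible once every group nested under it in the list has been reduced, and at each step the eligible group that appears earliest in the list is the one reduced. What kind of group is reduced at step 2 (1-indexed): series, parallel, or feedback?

Reducing step by step:

Step 1 - reduce the series chain K1, K2
Step 2 - sum the parallel branches (K1*K2), K3
Step 3 - apply the feedback formula to ((K1*K2)+K3), K4
The group at step 2 is a parallel group.

Answer: parallel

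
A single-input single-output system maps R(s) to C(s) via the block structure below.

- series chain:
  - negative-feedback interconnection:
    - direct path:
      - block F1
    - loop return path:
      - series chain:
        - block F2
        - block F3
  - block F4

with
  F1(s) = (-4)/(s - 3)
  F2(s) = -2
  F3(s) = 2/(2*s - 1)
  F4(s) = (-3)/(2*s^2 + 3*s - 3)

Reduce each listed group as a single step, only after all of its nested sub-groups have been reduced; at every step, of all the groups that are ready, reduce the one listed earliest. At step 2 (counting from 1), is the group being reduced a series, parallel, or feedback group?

Answer: feedback

Working:
[1] combine F2, F3 in series
[2] feedback reduction of F1, (F2*F3)
[3] multiply [F1/(1+F1*(F2*F3))], F4 (series)
Step 2 collapses a feedback group.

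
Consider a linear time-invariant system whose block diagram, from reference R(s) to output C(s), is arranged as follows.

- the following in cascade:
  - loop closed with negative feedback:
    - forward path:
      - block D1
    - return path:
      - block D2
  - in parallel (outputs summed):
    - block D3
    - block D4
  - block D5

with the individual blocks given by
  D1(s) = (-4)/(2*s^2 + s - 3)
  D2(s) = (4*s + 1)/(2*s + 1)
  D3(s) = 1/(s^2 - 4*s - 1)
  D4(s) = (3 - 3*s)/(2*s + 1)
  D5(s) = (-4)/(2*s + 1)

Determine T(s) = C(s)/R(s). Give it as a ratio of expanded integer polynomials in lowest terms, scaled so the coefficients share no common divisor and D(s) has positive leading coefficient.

Step 1: reduce the feedback loop with forward D1 and return D2: (-8*s - 4)/(4*s^3 + 4*s^2 - 21*s - 7)
Step 2: combine D3, D4 in parallel: (-3*s^3 + 15*s^2 - 7*s - 2)/(2*s^3 - 7*s^2 - 6*s - 1)
Step 3: series reduction of [D1/(1+D1*D2)], (D3+D4), D5, giving the overall T(s)

Hence the answer: (-48*s^3 + 240*s^2 - 112*s - 32)/(8*s^6 - 20*s^5 - 94*s^4 + 105*s^3 + 171*s^2 + 63*s + 7)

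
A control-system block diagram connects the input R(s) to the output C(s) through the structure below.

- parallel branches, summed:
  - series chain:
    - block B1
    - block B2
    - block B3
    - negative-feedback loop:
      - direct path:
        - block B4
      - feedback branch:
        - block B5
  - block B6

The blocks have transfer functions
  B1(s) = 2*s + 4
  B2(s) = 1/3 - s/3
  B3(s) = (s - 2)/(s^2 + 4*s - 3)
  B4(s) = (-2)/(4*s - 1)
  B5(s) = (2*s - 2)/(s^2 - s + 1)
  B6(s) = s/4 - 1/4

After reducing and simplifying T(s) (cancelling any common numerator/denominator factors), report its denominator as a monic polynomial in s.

Reducing step by step:

1. close the feedback loop around B4, B5; result (-2*s^2 + 2*s - 2)/(4*s^3 - 5*s^2 + s + 3)
2. series reduction of B1, B2, B3, [B4/(1+B4*B5)]; result (4*s^5 - 8*s^4 - 8*s^3 + 28*s^2 - 32*s + 16)/(12*s^5 + 33*s^4 - 93*s^3 + 66*s^2 + 27*s - 27)
3. add (B1*B2*B3*[B4/(1+B4*B5)]), B6 (parallel); result (12*s^6 + 37*s^5 - 158*s^4 + 127*s^3 + 73*s^2 - 182*s + 91)/(48*s^5 + 132*s^4 - 372*s^3 + 264*s^2 + 108*s - 108)
No further cancellation is possible in the step-3 result, so that is T(s). Its denominator becomes monic after dividing by the leading coefficient 48.

Answer: s^5 + 11*s^4/4 - 31*s^3/4 + 11*s^2/2 + 9*s/4 - 9/4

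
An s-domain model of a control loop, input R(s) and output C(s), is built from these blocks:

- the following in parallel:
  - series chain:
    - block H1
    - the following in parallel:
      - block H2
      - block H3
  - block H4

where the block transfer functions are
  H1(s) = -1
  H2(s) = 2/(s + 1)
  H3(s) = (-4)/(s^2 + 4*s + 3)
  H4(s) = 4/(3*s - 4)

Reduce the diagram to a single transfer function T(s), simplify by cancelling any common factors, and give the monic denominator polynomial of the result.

Answer: s^2 + 5*s/3 - 4

Working:
1. reduce the parallel group H2, H3, giving 2/(s + 3)
2. multiply H1, (H2+H3) (series), giving (-2)/(s + 3)
3. add (H1*(H2+H3)), H4 (parallel), giving (20 - 2*s)/(3*s^2 + 5*s - 12)
T(s) is the step-3 result (common factors already cancelled). Leading coefficient of the denominator: 3. Divide through by 3 for the monic polynomial.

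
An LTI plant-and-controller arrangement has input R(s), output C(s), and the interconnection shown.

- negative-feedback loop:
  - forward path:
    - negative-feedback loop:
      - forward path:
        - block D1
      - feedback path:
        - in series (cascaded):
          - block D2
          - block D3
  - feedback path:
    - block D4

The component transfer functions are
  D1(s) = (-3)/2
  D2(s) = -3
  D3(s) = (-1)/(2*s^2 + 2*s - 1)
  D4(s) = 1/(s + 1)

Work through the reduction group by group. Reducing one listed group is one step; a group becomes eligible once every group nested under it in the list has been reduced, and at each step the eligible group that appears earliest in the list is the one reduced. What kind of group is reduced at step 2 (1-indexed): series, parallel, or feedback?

Reducing step by step:

(1) reduce the series chain D2, D3
(2) reduce the feedback loop with forward D1 and return (D2*D3)
(3) apply the feedback formula to [D1/(1+D1*(D2*D3))], D4
So the answer for step 2 is feedback.

Answer: feedback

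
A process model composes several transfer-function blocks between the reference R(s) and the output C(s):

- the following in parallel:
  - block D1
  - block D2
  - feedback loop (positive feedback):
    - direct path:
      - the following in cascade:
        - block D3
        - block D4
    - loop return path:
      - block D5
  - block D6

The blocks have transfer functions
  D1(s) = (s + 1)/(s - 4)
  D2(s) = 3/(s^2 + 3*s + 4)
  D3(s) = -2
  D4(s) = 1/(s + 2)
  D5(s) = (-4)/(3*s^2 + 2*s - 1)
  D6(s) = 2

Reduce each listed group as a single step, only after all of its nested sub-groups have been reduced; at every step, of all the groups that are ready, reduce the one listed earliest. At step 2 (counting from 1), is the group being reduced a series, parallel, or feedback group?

Answer: feedback

Working:
[1] multiply D3, D4 (series)
[2] apply the feedback formula to (D3*D4), D5
[3] sum the parallel branches D1, D2, [(D3*D4)/(1-(D3*D4)*D5)], D6
So the answer for step 2 is feedback.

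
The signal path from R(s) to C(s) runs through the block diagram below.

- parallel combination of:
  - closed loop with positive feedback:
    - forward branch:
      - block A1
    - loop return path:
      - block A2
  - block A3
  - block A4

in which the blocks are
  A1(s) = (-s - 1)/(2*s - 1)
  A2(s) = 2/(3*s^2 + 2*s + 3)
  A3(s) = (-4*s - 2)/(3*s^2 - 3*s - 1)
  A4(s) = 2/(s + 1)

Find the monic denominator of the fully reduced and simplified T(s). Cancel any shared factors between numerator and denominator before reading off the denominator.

First reduce the diagram to T(s).

1. close the feedback loop around A1, A2; result (-3*s^3 - 5*s^2 - 5*s - 3)/(6*s^3 + s^2 + 6*s - 1)
2. parallel reduction of [A1/(1-A1*A2)], A3, A4; result (-9*s^6 - 3*s^5 - 73*s^4 - 10*s^3 - 53*s^2 + 5*s + 7)/(18*s^6 + 3*s^5 - 6*s^4 - 13*s^3 - 25*s^2 - 2*s + 1)
T(s) is the step-2 result (common factors already cancelled). Leading coefficient of the denominator: 18. Divide through by 18 for the monic polynomial.

Answer: s^6 + s^5/6 - s^4/3 - 13*s^3/18 - 25*s^2/18 - s/9 + 1/18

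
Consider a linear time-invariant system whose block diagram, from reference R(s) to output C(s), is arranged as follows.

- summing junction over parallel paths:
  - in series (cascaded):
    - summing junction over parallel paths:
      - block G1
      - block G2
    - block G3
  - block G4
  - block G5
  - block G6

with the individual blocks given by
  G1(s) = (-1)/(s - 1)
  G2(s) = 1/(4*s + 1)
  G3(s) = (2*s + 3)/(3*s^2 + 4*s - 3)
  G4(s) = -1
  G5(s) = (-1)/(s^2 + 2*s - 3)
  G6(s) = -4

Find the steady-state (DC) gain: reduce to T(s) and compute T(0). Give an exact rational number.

The answer is -20/3.

Reasoning:
[1] reduce the parallel group G1, G2 = (-3*s - 2)/(4*s^2 - 3*s - 1)
[2] combine (G1+G2), G3 in series = (-6*s^2 - 13*s - 6)/(12*s^4 + 7*s^3 - 27*s^2 + 5*s + 3)
[3] combine ((G1+G2)*G3), G4, G5, G6 in parallel = (-60*s^5 - 215*s^4 + 12*s^3 + 330*s^2 - 127*s - 60)/(12*s^5 + 43*s^4 - 6*s^3 - 76*s^2 + 18*s + 9)
DC gain: substitute s = 0 into T(s) from step 3: T(0) = -60/9 = -20/3.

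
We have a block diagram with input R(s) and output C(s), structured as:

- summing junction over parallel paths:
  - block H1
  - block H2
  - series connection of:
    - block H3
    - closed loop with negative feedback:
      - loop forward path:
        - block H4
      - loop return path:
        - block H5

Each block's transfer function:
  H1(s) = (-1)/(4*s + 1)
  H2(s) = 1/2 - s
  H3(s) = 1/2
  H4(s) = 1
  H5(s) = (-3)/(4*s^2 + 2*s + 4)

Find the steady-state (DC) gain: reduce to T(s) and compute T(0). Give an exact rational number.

Step 1 - feedback reduction of H4, H5 = (4*s^2 + 2*s + 4)/(4*s^2 + 2*s + 1)
Step 2 - series reduction of H3, [H4/(1+H4*H5)] = (2*s^2 + s + 2)/(4*s^2 + 2*s + 1)
Step 3 - sum the parallel branches H1, H2, (H3*[H4/(1+H4*H5)]) = (-32*s^4 + 8*s^3 + 4*s^2 + 18*s + 3)/(32*s^3 + 24*s^2 + 12*s + 2)
That last expression is T(s); at s = 0 only the constant terms survive, so T(0) = 3/2.

Answer: 3/2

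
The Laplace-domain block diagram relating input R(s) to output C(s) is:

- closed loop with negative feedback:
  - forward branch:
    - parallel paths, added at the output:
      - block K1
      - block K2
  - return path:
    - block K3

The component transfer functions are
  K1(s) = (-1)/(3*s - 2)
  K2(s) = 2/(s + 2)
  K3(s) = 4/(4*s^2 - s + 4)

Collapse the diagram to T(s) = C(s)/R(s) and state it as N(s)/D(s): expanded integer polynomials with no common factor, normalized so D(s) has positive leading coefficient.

1. reduce the parallel group K1, K2; result (5*s - 6)/(3*s^2 + 4*s - 4)
2. close the feedback loop around (K1+K2), K3, giving the overall T(s)

Therefore the answer is (20*s^3 - 29*s^2 + 26*s - 24)/(12*s^4 + 13*s^3 - 8*s^2 + 40*s - 40).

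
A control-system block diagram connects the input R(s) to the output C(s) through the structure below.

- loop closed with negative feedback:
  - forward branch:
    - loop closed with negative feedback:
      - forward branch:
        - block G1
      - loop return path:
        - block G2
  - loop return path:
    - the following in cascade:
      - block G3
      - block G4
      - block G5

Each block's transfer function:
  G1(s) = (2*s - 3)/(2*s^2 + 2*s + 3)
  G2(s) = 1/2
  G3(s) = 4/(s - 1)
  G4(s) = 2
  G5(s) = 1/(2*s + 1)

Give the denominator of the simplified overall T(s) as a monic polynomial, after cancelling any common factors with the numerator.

The answer is s^4 + s^3 - s^2/2 + 23*s/8 - 51/8.

Reasoning:
Step 1: reduce the feedback loop with forward G1 and return G2; result (4*s - 6)/(4*s^2 + 6*s + 3)
Step 2: series reduction of G3, G4, G5; result 8/(2*s^2 - s - 1)
Step 3: feedback reduction of [G1/(1+G1*G2)], (G3*G4*G5); result (8*s^3 - 16*s^2 + 2*s + 6)/(8*s^4 + 8*s^3 - 4*s^2 + 23*s - 51)
No further cancellation is possible in the step-3 result, so that is T(s). Its denominator becomes monic after dividing by the leading coefficient 8.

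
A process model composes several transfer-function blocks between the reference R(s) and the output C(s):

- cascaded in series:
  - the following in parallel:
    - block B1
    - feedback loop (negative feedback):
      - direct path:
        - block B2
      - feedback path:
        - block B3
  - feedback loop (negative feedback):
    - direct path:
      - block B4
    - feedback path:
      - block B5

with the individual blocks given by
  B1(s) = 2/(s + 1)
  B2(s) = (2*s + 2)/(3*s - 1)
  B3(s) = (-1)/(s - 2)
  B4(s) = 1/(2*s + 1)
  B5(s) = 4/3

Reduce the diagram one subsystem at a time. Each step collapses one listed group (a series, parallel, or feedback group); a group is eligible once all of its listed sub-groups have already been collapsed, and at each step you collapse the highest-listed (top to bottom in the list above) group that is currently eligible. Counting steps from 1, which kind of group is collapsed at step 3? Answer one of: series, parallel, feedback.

Answer: feedback

Working:
Step 1: apply the feedback formula to B2, B3
Step 2: combine B1, [B2/(1+B2*B3)] in parallel
Step 3: reduce the feedback loop with forward B4 and return B5
Step 4: series reduction of (B1+[B2/(1+B2*B3)]), [B4/(1+B4*B5)]
Step 3: feedback.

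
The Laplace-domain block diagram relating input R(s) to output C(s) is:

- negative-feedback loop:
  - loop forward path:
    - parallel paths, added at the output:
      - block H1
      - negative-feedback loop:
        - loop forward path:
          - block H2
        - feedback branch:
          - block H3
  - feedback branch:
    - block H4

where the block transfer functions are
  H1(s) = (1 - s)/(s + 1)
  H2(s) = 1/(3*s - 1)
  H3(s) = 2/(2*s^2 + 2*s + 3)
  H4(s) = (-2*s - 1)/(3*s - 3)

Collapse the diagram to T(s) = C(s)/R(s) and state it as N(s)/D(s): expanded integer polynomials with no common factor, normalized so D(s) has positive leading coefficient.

Reducing step by step:

Step 1: apply the feedback formula to H2, H3 -> (2*s^2 + 2*s + 3)/(6*s^3 + 4*s^2 + 7*s - 1)
Step 2: reduce the parallel group H1, [H2/(1+H2*H3)] -> (-6*s^4 + 4*s^3 + s^2 + 13*s + 2)/(6*s^4 + 10*s^3 + 11*s^2 + 6*s - 1)
Step 3: apply the feedback formula to (H1+[H2/(1+H2*H3)]), H4: this yields T(s), and no further normalization is needed

Answer: (-18*s^5 + 30*s^4 - 9*s^3 + 36*s^2 - 33*s - 6)/(30*s^5 + 10*s^4 - 3*s^3 - 42*s^2 - 38*s + 1)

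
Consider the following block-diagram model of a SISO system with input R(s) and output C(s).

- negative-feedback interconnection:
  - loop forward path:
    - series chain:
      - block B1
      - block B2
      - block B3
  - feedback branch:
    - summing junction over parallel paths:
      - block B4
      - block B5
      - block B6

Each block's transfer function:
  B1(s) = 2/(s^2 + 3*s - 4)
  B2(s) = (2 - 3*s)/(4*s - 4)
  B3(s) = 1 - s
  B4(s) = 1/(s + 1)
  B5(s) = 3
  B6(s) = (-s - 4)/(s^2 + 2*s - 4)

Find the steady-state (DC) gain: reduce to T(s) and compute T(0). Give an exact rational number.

Answer: 1/9

Working:
(1) cascade B1, B2, B3 = (3*s - 2)/(2*s^2 + 6*s - 8)
(2) add B4, B5, B6 (parallel) = (3*s^3 + 9*s^2 - 9*s - 20)/(s^3 + 3*s^2 - 2*s - 4)
(3) apply the feedback formula to (B1*B2*B3), (B4+B5+B6) = (3*s^4 + 7*s^3 - 12*s^2 - 8*s + 8)/(2*s^5 + 21*s^4 + 27*s^3 - 89*s^2 - 50*s + 72)
Evaluating the step-3 result (the overall T(s)) at s = 0 gives T(0) = 8/72 = 1/9.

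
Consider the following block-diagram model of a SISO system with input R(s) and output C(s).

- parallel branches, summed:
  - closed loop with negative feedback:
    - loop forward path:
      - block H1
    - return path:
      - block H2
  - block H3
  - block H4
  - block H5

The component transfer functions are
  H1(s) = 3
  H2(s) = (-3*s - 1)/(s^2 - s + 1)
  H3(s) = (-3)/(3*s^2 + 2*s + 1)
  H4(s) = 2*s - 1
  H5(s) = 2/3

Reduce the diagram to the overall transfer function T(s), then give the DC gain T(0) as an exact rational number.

Step 1 - apply the feedback formula to H1, H2 -> (3*s^2 - 3*s + 3)/(s^2 - 10*s - 2)
Step 2 - add [H1/(1+H1*H2)], H3, H4, H5 (parallel) -> (18*s^5 - 144*s^4 - 131*s^3 - 50*s^2 + 101*s + 29)/(9*s^4 - 84*s^3 - 75*s^2 - 42*s - 6)
Evaluating the step-2 result (the overall T(s)) at s = 0 gives T(0) = 29/(-6) = -29/6.

Final answer: -29/6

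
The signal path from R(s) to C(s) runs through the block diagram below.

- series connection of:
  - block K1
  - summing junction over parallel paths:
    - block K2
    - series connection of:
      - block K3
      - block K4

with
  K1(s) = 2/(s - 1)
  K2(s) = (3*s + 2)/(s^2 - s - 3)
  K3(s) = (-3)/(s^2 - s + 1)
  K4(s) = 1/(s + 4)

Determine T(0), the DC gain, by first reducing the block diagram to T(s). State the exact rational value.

The answer is 17/6.

Reasoning:
[1] multiply K3, K4 (series) -> (-3)/(s^3 + 3*s^2 - 3*s + 4)
[2] sum the parallel branches K2, (K3*K4) -> (3*s^4 + 11*s^3 - 6*s^2 + 9*s + 17)/(s^5 + 2*s^4 - 9*s^3 - 2*s^2 + 5*s - 12)
[3] reduce the series chain K1, (K2+(K3*K4)) -> (6*s^4 + 22*s^3 - 12*s^2 + 18*s + 34)/(s^6 + s^5 - 11*s^4 + 7*s^3 + 7*s^2 - 17*s + 12)
Step 3 gives the overall T(s). Then T(0) = 34/12 = 17/6.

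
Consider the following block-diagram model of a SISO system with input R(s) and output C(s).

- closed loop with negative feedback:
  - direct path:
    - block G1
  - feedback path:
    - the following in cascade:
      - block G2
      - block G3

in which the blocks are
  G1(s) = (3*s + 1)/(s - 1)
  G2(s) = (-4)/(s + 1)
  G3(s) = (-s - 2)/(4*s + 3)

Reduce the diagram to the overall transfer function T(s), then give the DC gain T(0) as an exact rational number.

[1] cascade G2, G3: (4*s + 8)/(4*s^2 + 7*s + 3)
[2] collapse the loop (G1 forward, (G2*G3) return): (12*s^3 + 25*s^2 + 16*s + 3)/(4*s^3 + 15*s^2 + 24*s + 5)
Step 2 gives the overall T(s). Then T(0) = 3/5.

Therefore the answer is 3/5.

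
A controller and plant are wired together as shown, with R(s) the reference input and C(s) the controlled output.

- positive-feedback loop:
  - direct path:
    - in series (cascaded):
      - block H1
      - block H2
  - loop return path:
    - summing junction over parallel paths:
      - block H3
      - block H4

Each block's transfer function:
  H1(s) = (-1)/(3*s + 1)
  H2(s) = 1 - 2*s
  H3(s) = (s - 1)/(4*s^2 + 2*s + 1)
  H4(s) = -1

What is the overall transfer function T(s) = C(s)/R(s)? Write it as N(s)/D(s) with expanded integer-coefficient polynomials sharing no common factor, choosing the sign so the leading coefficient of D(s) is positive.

First reduce the diagram to T(s).

Step 1. multiply H1, H2 (series) gives (2*s - 1)/(3*s + 1)
Step 2. sum the parallel branches H3, H4 gives (-4*s^2 - s - 2)/(4*s^2 + 2*s + 1)
Step 3. close the feedback loop around (H1*H2), (H3+H4); the result is T(s) itself (integer coefficients, no common factor, positive leading denominator coefficient)

Answer: (8*s^3 - 1)/(20*s^3 + 8*s^2 + 8*s - 1)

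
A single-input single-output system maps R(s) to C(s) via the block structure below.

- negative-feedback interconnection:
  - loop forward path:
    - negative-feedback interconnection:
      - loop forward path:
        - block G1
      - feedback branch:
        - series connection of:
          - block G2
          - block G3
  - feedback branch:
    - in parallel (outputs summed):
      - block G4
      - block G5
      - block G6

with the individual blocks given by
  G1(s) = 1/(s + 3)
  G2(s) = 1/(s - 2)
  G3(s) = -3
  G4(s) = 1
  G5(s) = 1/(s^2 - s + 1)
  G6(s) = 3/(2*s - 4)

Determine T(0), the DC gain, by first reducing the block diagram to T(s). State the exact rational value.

Step 1: cascade G2, G3 = (-3)/(s - 2)
Step 2: close the feedback loop around G1, (G2*G3) = (s - 2)/(s^2 + s - 9)
Step 3: combine G4, G5, G6 in parallel = (2*s^3 - 3*s^2 + 5*s - 5)/(2*s^3 - 6*s^2 + 6*s - 4)
Step 4: apply the feedback formula to [G1/(1+G1*(G2*G3))], (G4+G5+G6) = (2*s^3 - 6*s^2 + 6*s - 4)/(2*s^4 + 2*s^3 - 21*s^2 + 25*s - 23)
That last expression is T(s); at s = 0 only the constant terms survive, so T(0) = -4/(-23) = 4/23.

Hence the answer: 4/23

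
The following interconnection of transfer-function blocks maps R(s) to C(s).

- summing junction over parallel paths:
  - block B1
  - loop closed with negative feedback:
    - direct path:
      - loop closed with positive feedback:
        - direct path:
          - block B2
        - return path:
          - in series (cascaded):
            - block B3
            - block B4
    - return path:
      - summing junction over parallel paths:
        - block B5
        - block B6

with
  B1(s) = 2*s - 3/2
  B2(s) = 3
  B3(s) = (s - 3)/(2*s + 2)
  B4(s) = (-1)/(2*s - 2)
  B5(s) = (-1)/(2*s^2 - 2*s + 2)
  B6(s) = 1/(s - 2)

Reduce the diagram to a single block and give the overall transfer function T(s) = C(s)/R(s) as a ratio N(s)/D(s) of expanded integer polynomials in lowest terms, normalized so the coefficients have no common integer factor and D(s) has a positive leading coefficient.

Answer: (16*s^6 + 24*s^5 - 193*s^4 + 340*s^3 - 240*s^2 + 17*s + 42)/(8*s^5 + 6*s^4 - 56*s^3 + 104*s^2 - 54*s + 4)

Working:
[1] multiply B3, B4 (series) = (3 - s)/(4*s^2 - 4)
[2] apply the feedback formula to B2, (B3*B4) = (12*s^2 - 12)/(4*s^2 + 3*s - 13)
[3] combine B5, B6 in parallel = (2*s^2 - 3*s + 4)/(2*s^3 - 6*s^2 + 6*s - 4)
[4] collapse the loop ([B2/(1-B2*(B3*B4))] forward, (B5+B6) return) = (12*s^5 - 36*s^4 + 24*s^3 + 12*s^2 - 36*s + 24)/(4*s^5 + 3*s^4 - 28*s^3 + 52*s^2 - 27*s + 2)
[5] parallel reduction of B1, [[B2/(1-B2*(B3*B4))]/(1+[B2/(1-B2*(B3*B4))]*(B5+B6))] - this is the overall T(s), already in the required normalized form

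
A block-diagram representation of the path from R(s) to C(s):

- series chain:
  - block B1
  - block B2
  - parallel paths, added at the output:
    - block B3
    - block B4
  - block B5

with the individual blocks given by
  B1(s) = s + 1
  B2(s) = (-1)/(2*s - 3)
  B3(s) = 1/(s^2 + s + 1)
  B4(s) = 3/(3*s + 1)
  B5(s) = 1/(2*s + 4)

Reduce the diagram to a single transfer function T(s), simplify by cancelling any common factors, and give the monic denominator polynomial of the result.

Step 1 - combine B3, B4 in parallel, giving (3*s^2 + 6*s + 4)/(3*s^3 + 4*s^2 + 4*s + 1)
Step 2 - cascade B1, B2, (B3+B4), B5, giving (-3*s^3 - 9*s^2 - 10*s - 4)/(12*s^5 + 22*s^4 - 12*s^3 - 36*s^2 - 46*s - 12)
That last expression is T(s), already simplified. Scaling its denominator by 1/12 (the reciprocal of the leading coefficient) yields the monic denominator.

Therefore the answer is s^5 + 11*s^4/6 - s^3 - 3*s^2 - 23*s/6 - 1.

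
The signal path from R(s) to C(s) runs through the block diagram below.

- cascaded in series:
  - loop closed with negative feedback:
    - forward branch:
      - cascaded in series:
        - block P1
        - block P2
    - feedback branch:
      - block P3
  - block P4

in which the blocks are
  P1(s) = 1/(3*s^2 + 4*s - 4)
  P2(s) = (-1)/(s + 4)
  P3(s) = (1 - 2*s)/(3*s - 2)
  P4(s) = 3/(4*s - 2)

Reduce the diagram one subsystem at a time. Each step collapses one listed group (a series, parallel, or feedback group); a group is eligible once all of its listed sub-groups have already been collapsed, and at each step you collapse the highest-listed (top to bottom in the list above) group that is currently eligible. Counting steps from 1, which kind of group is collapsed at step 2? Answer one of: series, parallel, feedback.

Step 1. combine P1, P2 in series
Step 2. collapse the loop ((P1*P2) forward, P3 return)
Step 3. reduce the series chain [(P1*P2)/(1+(P1*P2)*P3)], P4
Step 2 collapses a feedback group.

Answer: feedback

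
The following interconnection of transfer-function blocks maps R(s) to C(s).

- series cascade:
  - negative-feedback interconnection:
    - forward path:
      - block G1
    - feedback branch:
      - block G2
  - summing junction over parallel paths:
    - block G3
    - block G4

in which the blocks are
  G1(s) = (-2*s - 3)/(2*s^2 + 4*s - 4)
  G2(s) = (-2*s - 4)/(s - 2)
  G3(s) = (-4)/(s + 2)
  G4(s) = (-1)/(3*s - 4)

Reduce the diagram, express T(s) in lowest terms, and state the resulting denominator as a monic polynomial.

The answer is s^5 + 8*s^4/3 - s^3/3 + 16*s^2/3 + 4*s - 80/3.

Reasoning:
Step 1: apply the feedback formula to G1, G2 = (-2*s^2 + s + 6)/(2*s^3 + 4*s^2 + 2*s + 20)
Step 2: sum the parallel branches G3, G4 = (14 - 13*s)/(3*s^2 + 2*s - 8)
Step 3: reduce the series chain [G1/(1+G1*G2)], (G3+G4) = (26*s^3 - 41*s^2 - 64*s + 84)/(6*s^5 + 16*s^4 - 2*s^3 + 32*s^2 + 24*s - 160)
Step 3 gives the fully reduced T(s), with no common factor left to cancel. The denominator's leading coefficient is 6, so divide each of its coefficients by 6 to get the monic form.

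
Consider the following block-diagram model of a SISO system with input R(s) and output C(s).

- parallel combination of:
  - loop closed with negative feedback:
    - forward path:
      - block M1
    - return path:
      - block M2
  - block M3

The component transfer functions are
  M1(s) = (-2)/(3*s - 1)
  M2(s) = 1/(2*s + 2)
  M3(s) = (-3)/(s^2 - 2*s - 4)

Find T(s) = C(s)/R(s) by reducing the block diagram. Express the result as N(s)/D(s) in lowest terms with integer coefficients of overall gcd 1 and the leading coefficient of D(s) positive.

The answer is (-2*s^3 - 7*s^2 + 6*s + 14)/(3*s^4 - 4*s^3 - 18*s^2 - 4*s + 8).

Reasoning:
1. collapse the loop (M1 forward, M2 return), giving (-2*s - 2)/(3*s^2 + 2*s - 2)
2. combine [M1/(1+M1*M2)], M3 in parallel; the result is T(s) itself (integer coefficients, no common factor, positive leading denominator coefficient)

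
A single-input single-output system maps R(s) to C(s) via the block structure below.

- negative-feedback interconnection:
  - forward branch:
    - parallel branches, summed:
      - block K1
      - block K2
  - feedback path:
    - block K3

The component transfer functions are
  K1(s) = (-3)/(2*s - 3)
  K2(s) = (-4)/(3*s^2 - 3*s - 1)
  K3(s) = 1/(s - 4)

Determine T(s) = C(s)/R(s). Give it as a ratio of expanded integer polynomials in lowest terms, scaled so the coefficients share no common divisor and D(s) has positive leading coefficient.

Step 1: sum the parallel branches K1, K2 gives (-9*s^2 + s + 15)/(6*s^3 - 15*s^2 + 7*s + 3)
Step 2: reduce the feedback loop with forward (K1+K2) and return K3, which is the overall transfer function T(s) = C(s)/R(s) in lowest terms

Final answer: (-9*s^3 + 37*s^2 + 11*s - 60)/(6*s^4 - 39*s^3 + 58*s^2 - 24*s + 3)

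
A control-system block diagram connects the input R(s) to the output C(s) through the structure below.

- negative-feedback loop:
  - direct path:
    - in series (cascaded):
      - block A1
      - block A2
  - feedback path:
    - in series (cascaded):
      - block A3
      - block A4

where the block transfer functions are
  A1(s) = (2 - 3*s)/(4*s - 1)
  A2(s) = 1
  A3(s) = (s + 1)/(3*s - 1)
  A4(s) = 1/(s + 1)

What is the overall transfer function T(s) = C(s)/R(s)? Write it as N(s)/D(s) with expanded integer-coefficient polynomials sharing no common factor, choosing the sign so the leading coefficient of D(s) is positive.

The answer is (-9*s^2 + 9*s - 2)/(12*s^2 - 10*s + 3).

Reasoning:
Step 1: reduce the series chain A1, A2 -> (2 - 3*s)/(4*s - 1)
Step 2: series reduction of A3, A4 -> 1/(3*s - 1)
Step 3: feedback reduction of (A1*A2), (A3*A4), which is the overall transfer function T(s) = C(s)/R(s) in lowest terms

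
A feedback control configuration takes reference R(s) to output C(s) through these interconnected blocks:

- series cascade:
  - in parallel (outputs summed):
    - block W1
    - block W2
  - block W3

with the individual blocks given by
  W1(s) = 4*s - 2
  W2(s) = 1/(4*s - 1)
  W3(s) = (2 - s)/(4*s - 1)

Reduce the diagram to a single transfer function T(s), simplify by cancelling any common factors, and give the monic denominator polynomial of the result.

First reduce the diagram to T(s).

1. reduce the parallel group W1, W2 gives (16*s^2 - 12*s + 3)/(4*s - 1)
2. multiply (W1+W2), W3 (series) gives (-16*s^3 + 44*s^2 - 27*s + 6)/(16*s^2 - 8*s + 1)
No further cancellation is possible in the step-2 result, so that is T(s). Its denominator becomes monic after dividing by the leading coefficient 16.

Answer: s^2 - s/2 + 1/16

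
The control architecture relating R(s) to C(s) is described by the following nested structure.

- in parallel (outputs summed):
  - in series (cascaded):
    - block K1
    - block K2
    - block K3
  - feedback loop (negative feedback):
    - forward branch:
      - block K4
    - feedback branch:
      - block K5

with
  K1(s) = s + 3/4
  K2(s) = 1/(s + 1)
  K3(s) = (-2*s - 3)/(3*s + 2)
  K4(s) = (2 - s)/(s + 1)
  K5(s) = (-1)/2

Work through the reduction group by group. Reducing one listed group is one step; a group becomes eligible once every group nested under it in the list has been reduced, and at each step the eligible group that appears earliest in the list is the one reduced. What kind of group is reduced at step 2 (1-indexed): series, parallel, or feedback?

Step 1. cascade K1, K2, K3
Step 2. reduce the feedback loop with forward K4 and return K5
Step 3. combine (K1*K2*K3), [K4/(1+K4*K5)] in parallel
The group at step 2 is a feedback group.

Hence the answer: feedback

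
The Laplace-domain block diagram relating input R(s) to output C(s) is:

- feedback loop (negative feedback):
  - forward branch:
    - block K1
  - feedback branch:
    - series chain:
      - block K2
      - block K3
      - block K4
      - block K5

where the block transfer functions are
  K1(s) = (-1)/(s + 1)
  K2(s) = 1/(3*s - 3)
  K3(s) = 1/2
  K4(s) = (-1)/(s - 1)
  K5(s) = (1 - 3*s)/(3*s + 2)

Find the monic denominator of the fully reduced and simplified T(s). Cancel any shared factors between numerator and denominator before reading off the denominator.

Reducing step by step:

Step 1: multiply K2, K3, K4, K5 (series) gives (3*s - 1)/(18*s^3 - 24*s^2 - 6*s + 12)
Step 2: apply the feedback formula to K1, (K2*K3*K4*K5) gives (-18*s^3 + 24*s^2 + 6*s - 12)/(18*s^4 - 6*s^3 - 30*s^2 + 3*s + 13)
That last expression is T(s), already simplified. Scaling its denominator by 1/18 (the reciprocal of the leading coefficient) yields the monic denominator.

Answer: s^4 - s^3/3 - 5*s^2/3 + s/6 + 13/18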